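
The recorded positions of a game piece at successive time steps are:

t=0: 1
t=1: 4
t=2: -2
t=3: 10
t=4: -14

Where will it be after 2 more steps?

The jumps are +3, -6, +12, -24 — a geometric progression with ratio -2.
step 5: -14 + 48 → 34
step 6: 34 − 96 → -62

-62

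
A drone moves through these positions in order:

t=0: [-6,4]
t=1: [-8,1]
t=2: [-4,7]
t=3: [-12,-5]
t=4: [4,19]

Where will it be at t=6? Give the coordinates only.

[36,67]

The jumps are [-2,-3], [+4,+6], [-8,-12], [+16,+24] — a geometric progression with ratio -2.
step 5: [4,19] + [-32,-48] → [-28,-29]
step 6: [-28,-29] + [+64,+96] → [36,67]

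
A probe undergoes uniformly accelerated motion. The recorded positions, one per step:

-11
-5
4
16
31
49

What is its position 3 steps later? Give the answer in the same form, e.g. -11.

Taking differences between consecutive positions: +6, +9, +12, +15, +18. These grow by +3 each step.
step 6: 49 + 21 → 70
step 7: 70 + 24 → 94
step 8: 94 + 27 → 121

121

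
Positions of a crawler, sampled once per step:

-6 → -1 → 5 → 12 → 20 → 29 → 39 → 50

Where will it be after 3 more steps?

89

First differences are +5, +6, +7, +8, +9, +10, +11; their common second difference is +1 (constant acceleration).
step 8: 50 + 12 → 62
step 9: 62 + 13 → 75
step 10: 75 + 14 → 89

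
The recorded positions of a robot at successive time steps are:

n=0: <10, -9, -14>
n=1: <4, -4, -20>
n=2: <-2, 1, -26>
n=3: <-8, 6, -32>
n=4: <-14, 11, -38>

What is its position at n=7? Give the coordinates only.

<-32, 26, -56>

Constant displacement of <-6, +5, -6> per step.
step 5: <-14, 11, -38> + <-6, +5, -6> → <-20, 16, -44>
step 6: <-20, 16, -44> + <-6, +5, -6> → <-26, 21, -50>
step 7: <-26, 21, -50> + <-6, +5, -6> → <-32, 26, -56>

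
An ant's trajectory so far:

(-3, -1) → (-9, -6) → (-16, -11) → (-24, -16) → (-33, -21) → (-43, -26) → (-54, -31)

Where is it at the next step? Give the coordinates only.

(-66, -36)

Taking differences between consecutive positions: (-6, -5), (-7, -5), (-8, -5), (-9, -5), (-10, -5), (-11, -5). These grow by (-1, +0) each step.
step 7: (-54, -31) + (-12, -5) → (-66, -36)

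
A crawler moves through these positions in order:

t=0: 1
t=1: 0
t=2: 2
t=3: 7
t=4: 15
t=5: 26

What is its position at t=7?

57

Taking differences between consecutive positions: -1, +2, +5, +8, +11. These grow by +3 each step.
step 6: 26 + 14 → 40
step 7: 40 + 17 → 57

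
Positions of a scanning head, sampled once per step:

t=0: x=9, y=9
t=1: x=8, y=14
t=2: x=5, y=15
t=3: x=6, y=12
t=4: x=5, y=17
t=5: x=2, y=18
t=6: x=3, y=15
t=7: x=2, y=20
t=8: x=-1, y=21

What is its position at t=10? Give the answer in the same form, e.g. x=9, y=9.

x=-1, y=23

Differencing gives (-1, +5), (-3, +1), (+1, -3), (-1, +5), (-3, +1), (+1, -3), (-1, +5), (-3, +1). This is the pattern (-1, +5), (-3, +1), (+1, -3) repeated.
step 9: apply (+1, -3) → x=0, y=18
step 10: apply (-1, +5) → x=-1, y=23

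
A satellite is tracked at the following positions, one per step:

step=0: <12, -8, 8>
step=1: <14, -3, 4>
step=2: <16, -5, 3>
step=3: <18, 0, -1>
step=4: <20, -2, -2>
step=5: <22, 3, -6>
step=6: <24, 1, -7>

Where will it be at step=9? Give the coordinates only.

<30, 9, -16>

Differencing gives <+2, +5, -4>, <+2, -2, -1>, <+2, +5, -4>, <+2, -2, -1>, <+2, +5, -4>, <+2, -2, -1>. This is the pattern <+2, +5, -4>, <+2, -2, -1> repeated.
step 7: apply <+2, +5, -4> → <26, 6, -11>
step 8: apply <+2, -2, -1> → <28, 4, -12>
step 9: apply <+2, +5, -4> → <30, 9, -16>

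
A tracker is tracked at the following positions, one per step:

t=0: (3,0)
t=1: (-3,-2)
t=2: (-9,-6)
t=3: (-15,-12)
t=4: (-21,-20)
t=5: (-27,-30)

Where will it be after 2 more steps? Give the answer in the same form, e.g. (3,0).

First differences are (-6,-2), (-6,-4), (-6,-6), (-6,-8), (-6,-10); their common second difference is (+0,-2) (constant acceleration).
step 6: (-27,-30) + (-6,-12) → (-33,-42)
step 7: (-33,-42) + (-6,-14) → (-39,-56)

(-39,-56)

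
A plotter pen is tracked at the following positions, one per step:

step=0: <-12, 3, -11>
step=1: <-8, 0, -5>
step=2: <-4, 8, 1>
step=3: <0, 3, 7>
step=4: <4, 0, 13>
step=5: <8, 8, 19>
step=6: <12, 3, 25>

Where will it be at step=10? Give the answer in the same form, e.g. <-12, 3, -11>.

First: linear, +4 per step → 28 at step 10.
Second: cycles through 3, 0, 8 every 3 steps. Step 10 lands at position 1 of the cycle → 0.
Third: linear, +6 per step → 49 at step 10.

<28, 0, 49>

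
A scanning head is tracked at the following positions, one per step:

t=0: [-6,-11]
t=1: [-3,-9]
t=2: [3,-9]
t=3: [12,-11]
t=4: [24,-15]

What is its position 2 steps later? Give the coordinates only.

Taking differences between consecutive positions: [+3,+2], [+6,+0], [+9,-2], [+12,-4]. These grow by [+3,-2] each step.
step 5: [24,-15] + [+15,-6] → [39,-21]
step 6: [39,-21] + [+18,-8] → [57,-29]

[57,-29]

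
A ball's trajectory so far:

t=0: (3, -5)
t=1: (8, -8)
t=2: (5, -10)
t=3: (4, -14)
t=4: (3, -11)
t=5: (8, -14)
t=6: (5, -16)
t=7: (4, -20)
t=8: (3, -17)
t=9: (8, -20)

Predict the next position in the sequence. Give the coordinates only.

(5, -22)

Differencing gives (+5, -3), (-3, -2), (-1, -4), (-1, +3), (+5, -3), (-3, -2), (-1, -4), (-1, +3), (+5, -3). This is the pattern (+5, -3), (-3, -2), (-1, -4), (-1, +3) repeated.
step 10: apply (-3, -2) → (5, -22)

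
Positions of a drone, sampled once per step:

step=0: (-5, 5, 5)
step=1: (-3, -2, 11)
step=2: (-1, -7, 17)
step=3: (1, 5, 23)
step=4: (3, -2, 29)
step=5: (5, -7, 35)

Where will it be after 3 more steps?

(11, -7, 53)

First: linear, +2 per step → 11 at step 8.
Second: cycles through 5, -2, -7 every 3 steps. Step 8 lands at position 2 of the cycle → -7.
Third: linear, +6 per step → 53 at step 8.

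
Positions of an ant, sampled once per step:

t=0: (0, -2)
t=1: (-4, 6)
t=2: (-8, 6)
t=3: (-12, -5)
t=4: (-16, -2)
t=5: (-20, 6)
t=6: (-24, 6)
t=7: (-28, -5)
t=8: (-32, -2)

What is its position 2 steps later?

The first coordinate changes by -4 each step, so at step 10 it is 0 + 10·(-4) = -40.
The second coordinate repeats the cycle [-2, 6, 6, -5] with period 4; step 10 mod 4 = 2, giving 6.

(-40, 6)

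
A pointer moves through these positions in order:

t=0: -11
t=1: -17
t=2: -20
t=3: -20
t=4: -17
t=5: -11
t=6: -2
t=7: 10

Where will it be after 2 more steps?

43

Taking differences between consecutive positions: -6, -3, +0, +3, +6, +9, +12. These grow by +3 each step.
step 8: 10 + 15 → 25
step 9: 25 + 18 → 43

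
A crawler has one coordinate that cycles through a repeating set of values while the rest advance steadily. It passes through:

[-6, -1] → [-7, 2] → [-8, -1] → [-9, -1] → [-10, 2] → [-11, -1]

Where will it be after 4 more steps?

[-15, -1]

First: linear, -1 per step → -15 at step 9.
Second: cycles through -1, 2, -1 every 3 steps. Step 9 lands at position 0 of the cycle → -1.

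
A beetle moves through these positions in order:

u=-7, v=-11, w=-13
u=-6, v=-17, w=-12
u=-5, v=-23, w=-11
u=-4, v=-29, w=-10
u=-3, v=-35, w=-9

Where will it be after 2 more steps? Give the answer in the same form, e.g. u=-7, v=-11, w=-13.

The position changes by (+1, -6, +1) every step.
step 5: u=-3, v=-35, w=-9 + (+1, -6, +1) → u=-2, v=-41, w=-8
step 6: u=-2, v=-41, w=-8 + (+1, -6, +1) → u=-1, v=-47, w=-7

u=-1, v=-47, w=-7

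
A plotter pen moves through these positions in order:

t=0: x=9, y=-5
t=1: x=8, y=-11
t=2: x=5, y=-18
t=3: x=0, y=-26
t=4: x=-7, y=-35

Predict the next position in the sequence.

Taking differences between consecutive positions: (-1,-6), (-3,-7), (-5,-8), (-7,-9). These grow by (-2,-1) each step.
step 5: x=-7, y=-35 + (-9,-10) → x=-16, y=-45

x=-16, y=-45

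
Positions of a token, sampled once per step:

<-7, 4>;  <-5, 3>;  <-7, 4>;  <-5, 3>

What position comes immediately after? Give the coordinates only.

The jumps are <+2, -1>, <-2, +1>, <+2, -1> — a geometric progression with ratio -1.
step 4: <-5, 3> + <-2, +1> → <-7, 4>

<-7, 4>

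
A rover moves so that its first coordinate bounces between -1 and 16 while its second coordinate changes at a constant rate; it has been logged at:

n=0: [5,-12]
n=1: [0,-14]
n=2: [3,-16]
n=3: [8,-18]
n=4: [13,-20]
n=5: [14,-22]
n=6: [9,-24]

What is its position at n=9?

The first coordinate travels 5 per step and bounces off the walls at -1 and 16.
  step 7: 9 → 4
  step 8: 4 → -1
  step 9: -1 → 4
The second coordinate changes by -2 each step: at step 9 it is -30.

[4,-30]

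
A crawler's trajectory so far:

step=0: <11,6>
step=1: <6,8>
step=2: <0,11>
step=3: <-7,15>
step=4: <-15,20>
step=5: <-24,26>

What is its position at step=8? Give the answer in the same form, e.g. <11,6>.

<-57,50>

First differences are <-5,+2>, <-6,+3>, <-7,+4>, <-8,+5>, <-9,+6>; their common second difference is <-1,+1> (constant acceleration).
step 6: <-24,26> + <-10,+7> → <-34,33>
step 7: <-34,33> + <-11,+8> → <-45,41>
step 8: <-45,41> + <-12,+9> → <-57,50>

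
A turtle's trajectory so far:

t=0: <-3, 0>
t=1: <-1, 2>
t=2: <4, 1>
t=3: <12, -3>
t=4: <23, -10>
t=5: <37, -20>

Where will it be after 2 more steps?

<74, -49>

Taking differences between consecutive positions: <+2, +2>, <+5, -1>, <+8, -4>, <+11, -7>, <+14, -10>. These grow by <+3, -3> each step.
step 6: <37, -20> + <+17, -13> → <54, -33>
step 7: <54, -33> + <+20, -16> → <74, -49>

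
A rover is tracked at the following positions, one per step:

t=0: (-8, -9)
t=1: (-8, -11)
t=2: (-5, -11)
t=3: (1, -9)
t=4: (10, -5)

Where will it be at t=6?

First differences are (+0, -2), (+3, +0), (+6, +2), (+9, +4); their common second difference is (+3, +2) (constant acceleration).
step 5: (10, -5) + (+12, +6) → (22, 1)
step 6: (22, 1) + (+15, +8) → (37, 9)

(37, 9)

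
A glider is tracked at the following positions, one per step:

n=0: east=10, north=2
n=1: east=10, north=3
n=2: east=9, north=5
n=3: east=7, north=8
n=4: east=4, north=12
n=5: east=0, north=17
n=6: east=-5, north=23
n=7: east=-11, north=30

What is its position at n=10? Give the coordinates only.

east=-35, north=57

First differences are (+0, +1), (-1, +2), (-2, +3), (-3, +4), (-4, +5), (-5, +6), (-6, +7); their common second difference is (-1, +1) (constant acceleration).
step 8: east=-11, north=30 + (-7, +8) → east=-18, north=38
step 9: east=-18, north=38 + (-8, +9) → east=-26, north=47
step 10: east=-26, north=47 + (-9, +10) → east=-35, north=57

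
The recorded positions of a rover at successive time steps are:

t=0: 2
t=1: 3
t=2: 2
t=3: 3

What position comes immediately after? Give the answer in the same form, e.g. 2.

The jumps are +1, -1, +1 — a geometric progression with ratio -1.
step 4: 3 − 1 → 2

2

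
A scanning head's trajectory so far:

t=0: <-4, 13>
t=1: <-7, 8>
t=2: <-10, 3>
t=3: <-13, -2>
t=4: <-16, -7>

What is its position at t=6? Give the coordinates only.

<-22, -17>

The position changes by <-3, -5> every step.
step 5: <-16, -7> + <-3, -5> → <-19, -12>
step 6: <-19, -12> + <-3, -5> → <-22, -17>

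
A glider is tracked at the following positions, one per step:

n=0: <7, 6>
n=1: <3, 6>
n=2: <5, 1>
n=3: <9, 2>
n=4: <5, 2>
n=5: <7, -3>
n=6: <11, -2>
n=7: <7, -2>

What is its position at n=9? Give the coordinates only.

The moves between consecutive positions are <-4, +0>, <+2, -5>, <+4, +1>, <-4, +0>, <+2, -5>, <+4, +1>, <-4, +0>; they repeat the 3-cycle [<-4, +0>, <+2, -5>, <+4, +1>].
step 8: apply <+2, -5> → <9, -7>
step 9: apply <+4, +1> → <13, -6>

<13, -6>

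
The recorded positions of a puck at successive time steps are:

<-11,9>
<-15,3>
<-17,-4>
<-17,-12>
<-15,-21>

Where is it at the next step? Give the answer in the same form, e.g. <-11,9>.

<-11,-31>

Taking differences between consecutive positions: <-4,-6>, <-2,-7>, <+0,-8>, <+2,-9>. These grow by <+2,-1> each step.
step 5: <-15,-21> + <+4,-10> → <-11,-31>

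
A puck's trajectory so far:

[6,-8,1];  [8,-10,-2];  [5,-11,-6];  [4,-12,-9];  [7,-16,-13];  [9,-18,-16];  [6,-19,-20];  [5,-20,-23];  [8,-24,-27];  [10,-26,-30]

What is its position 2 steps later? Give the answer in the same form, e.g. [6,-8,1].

[6,-28,-37]

The moves between consecutive positions are [+2,-2,-3], [-3,-1,-4], [-1,-1,-3], [+3,-4,-4], [+2,-2,-3], [-3,-1,-4], [-1,-1,-3], [+3,-4,-4], [+2,-2,-3]; they repeat the 4-cycle [[+2,-2,-3], [-3,-1,-4], [-1,-1,-3], [+3,-4,-4]].
step 10: apply [-3,-1,-4] → [7,-27,-34]
step 11: apply [-1,-1,-3] → [6,-28,-37]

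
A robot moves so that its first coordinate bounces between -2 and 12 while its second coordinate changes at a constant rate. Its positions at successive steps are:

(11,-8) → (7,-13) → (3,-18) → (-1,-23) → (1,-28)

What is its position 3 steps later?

The first coordinate reflects between -2 and 12, moving 4 per step.
  step 5: 1 → 5
  step 6: 5 → 9
  step 7: 9 → 11
The second coordinate changes by -5 each step: at step 7 it is -43.

(11,-43)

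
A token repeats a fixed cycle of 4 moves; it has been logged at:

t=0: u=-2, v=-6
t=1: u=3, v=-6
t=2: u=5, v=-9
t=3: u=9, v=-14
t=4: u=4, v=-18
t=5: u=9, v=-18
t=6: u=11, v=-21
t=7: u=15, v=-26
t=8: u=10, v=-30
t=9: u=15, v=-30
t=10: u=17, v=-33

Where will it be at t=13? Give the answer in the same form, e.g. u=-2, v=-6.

u=21, v=-42

Step-to-step displacements: (+5, +0), (+2, -3), (+4, -5), (-5, -4), (+5, +0), (+2, -3), (+4, -5), (-5, -4), (+5, +0), (+2, -3) — a repeating cycle of length 4.
step 11: apply (+4, -5) → u=21, v=-38
step 12: apply (-5, -4) → u=16, v=-42
step 13: apply (+5, +0) → u=21, v=-42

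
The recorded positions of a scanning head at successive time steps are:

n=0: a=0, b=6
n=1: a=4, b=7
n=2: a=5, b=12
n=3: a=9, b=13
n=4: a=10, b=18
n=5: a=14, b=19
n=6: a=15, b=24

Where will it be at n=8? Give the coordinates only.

Differencing gives (+4,+1), (+1,+5), (+4,+1), (+1,+5), (+4,+1), (+1,+5). This is the pattern (+4,+1), (+1,+5) repeated.
step 7: apply (+4,+1) → a=19, b=25
step 8: apply (+1,+5) → a=20, b=30

a=20, b=30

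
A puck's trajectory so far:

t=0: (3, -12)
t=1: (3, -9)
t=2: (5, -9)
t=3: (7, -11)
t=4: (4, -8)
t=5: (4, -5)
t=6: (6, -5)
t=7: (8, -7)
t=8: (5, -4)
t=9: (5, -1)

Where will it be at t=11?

(9, -3)

The moves between consecutive positions are (+0, +3), (+2, +0), (+2, -2), (-3, +3), (+0, +3), (+2, +0), (+2, -2), (-3, +3), (+0, +3); they repeat the 4-cycle [(+0, +3), (+2, +0), (+2, -2), (-3, +3)].
step 10: apply (+2, +0) → (7, -1)
step 11: apply (+2, -2) → (9, -3)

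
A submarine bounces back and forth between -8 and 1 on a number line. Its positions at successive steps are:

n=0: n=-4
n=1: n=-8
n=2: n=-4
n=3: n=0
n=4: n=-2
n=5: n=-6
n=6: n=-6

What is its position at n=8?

The value reflects between -8 and 1, moving 4 per step.
  step 7: -6 → -2
  step 8: -2 → 0

n=0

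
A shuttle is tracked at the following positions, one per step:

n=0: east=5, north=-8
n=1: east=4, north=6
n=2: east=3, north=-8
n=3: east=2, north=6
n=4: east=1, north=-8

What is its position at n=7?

East: linear, -1 per step → -2 at step 7.
North: cycles through -8, 6 every 2 steps. Step 7 lands at position 1 of the cycle → 6.

east=-2, north=6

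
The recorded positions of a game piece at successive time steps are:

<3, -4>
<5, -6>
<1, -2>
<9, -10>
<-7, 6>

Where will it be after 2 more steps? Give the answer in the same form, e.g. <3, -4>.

The jumps are <+2, -2>, <-4, +4>, <+8, -8>, <-16, +16> — a geometric progression with ratio -2.
step 5: <-7, 6> + <+32, -32> → <25, -26>
step 6: <25, -26> + <-64, +64> → <-39, 38>

<-39, 38>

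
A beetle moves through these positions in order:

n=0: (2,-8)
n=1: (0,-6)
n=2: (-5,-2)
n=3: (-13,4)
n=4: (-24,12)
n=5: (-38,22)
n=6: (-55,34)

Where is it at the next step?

First differences are (-2,+2), (-5,+4), (-8,+6), (-11,+8), (-14,+10), (-17,+12); their common second difference is (-3,+2) (constant acceleration).
step 7: (-55,34) + (-20,+14) → (-75,48)

(-75,48)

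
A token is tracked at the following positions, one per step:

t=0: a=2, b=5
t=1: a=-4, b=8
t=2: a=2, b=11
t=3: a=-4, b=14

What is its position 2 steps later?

a=-4, b=20

The a coordinate repeats the cycle [2, -4] with period 2; step 5 mod 2 = 1, giving -4.
The b coordinate changes by +3 each step, so at step 5 it is 5 + 5·(3) = 20.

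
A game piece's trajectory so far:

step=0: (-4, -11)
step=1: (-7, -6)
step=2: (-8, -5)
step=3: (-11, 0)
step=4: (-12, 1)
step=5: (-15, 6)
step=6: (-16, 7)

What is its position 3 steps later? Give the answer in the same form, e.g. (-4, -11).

(-23, 18)

The moves between consecutive positions are (-3, +5), (-1, +1), (-3, +5), (-1, +1), (-3, +5), (-1, +1); they repeat the 2-cycle [(-3, +5), (-1, +1)].
step 7: apply (-3, +5) → (-19, 12)
step 8: apply (-1, +1) → (-20, 13)
step 9: apply (-3, +5) → (-23, 18)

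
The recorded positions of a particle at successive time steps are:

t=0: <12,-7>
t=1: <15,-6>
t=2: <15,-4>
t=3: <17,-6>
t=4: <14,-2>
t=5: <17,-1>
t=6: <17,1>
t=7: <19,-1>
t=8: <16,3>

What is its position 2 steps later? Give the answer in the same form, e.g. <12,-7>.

<19,6>

Step-to-step displacements: <+3,+1>, <+0,+2>, <+2,-2>, <-3,+4>, <+3,+1>, <+0,+2>, <+2,-2>, <-3,+4> — a repeating cycle of length 4.
step 9: apply <+3,+1> → <19,4>
step 10: apply <+0,+2> → <19,6>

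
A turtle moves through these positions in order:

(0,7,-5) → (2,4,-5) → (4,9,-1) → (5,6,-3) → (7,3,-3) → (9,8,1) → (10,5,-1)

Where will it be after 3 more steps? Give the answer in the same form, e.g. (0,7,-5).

The moves between consecutive positions are (+2,-3,+0), (+2,+5,+4), (+1,-3,-2), (+2,-3,+0), (+2,+5,+4), (+1,-3,-2); they repeat the 3-cycle [(+2,-3,+0), (+2,+5,+4), (+1,-3,-2)].
step 7: apply (+2,-3,+0) → (12,2,-1)
step 8: apply (+2,+5,+4) → (14,7,3)
step 9: apply (+1,-3,-2) → (15,4,1)

(15,4,1)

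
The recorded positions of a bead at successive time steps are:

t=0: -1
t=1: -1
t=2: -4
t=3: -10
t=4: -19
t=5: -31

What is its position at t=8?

-85

Taking differences between consecutive positions: +0, -3, -6, -9, -12. These grow by -3 each step.
step 6: -31 − 15 → -46
step 7: -46 − 18 → -64
step 8: -64 − 21 → -85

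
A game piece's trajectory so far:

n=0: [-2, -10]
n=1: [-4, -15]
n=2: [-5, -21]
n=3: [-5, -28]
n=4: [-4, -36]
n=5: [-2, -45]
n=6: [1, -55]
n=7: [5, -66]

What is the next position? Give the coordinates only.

[10, -78]

First differences are [-2, -5], [-1, -6], [+0, -7], [+1, -8], [+2, -9], [+3, -10], [+4, -11]; their common second difference is [+1, -1] (constant acceleration).
step 8: [5, -66] + [+5, -12] → [10, -78]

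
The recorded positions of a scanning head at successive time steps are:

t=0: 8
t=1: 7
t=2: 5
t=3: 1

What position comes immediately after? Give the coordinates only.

-7

Step-to-step displacements: -1, -2, -4; each is 2× the previous.
step 4: 1 − 8 → -7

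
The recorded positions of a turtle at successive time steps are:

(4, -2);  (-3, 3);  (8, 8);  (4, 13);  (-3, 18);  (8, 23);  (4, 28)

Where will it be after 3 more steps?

First: cycles through 4, -3, 8 every 3 steps. Step 9 lands at position 0 of the cycle → 4.
Second: linear, +5 per step → 43 at step 9.

(4, 43)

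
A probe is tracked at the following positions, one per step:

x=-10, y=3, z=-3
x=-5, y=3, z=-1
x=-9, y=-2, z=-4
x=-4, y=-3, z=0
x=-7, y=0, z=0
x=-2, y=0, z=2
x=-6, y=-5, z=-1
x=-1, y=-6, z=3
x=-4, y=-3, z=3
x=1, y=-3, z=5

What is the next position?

x=-3, y=-8, z=2

Step-to-step displacements: (+5,+0,+2), (-4,-5,-3), (+5,-1,+4), (-3,+3,+0), (+5,+0,+2), (-4,-5,-3), (+5,-1,+4), (-3,+3,+0), (+5,+0,+2) — a repeating cycle of length 4.
step 10: apply (-4,-5,-3) → x=-3, y=-8, z=2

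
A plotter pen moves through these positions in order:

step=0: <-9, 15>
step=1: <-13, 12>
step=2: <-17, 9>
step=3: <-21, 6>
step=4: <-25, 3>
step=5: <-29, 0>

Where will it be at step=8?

The position changes by <-4, -3> every step.
step 6: <-29, 0> + <-4, -3> → <-33, -3>
step 7: <-33, -3> + <-4, -3> → <-37, -6>
step 8: <-37, -6> + <-4, -3> → <-41, -9>

<-41, -9>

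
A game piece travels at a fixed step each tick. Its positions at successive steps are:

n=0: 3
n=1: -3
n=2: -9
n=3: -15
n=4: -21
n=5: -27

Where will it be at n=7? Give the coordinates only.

-39

Each step adds -6 to the position.
step 6: -27 − 6 → -33
step 7: -33 − 6 → -39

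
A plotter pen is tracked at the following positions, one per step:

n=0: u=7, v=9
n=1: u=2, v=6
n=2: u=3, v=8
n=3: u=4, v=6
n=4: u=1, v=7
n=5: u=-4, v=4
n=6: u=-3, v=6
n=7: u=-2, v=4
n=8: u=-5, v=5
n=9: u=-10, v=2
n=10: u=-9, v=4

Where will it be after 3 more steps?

Step-to-step displacements: (-5, -3), (+1, +2), (+1, -2), (-3, +1), (-5, -3), (+1, +2), (+1, -2), (-3, +1), (-5, -3), (+1, +2) — a repeating cycle of length 4.
step 11: apply (+1, -2) → u=-8, v=2
step 12: apply (-3, +1) → u=-11, v=3
step 13: apply (-5, -3) → u=-16, v=0

u=-16, v=0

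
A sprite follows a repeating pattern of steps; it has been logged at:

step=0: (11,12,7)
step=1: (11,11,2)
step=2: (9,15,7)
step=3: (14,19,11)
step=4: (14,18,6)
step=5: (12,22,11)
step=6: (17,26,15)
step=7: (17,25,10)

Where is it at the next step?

Differencing gives (+0,-1,-5), (-2,+4,+5), (+5,+4,+4), (+0,-1,-5), (-2,+4,+5), (+5,+4,+4), (+0,-1,-5). This is the pattern (+0,-1,-5), (-2,+4,+5), (+5,+4,+4) repeated.
step 8: apply (-2,+4,+5) → (15,29,15)

(15,29,15)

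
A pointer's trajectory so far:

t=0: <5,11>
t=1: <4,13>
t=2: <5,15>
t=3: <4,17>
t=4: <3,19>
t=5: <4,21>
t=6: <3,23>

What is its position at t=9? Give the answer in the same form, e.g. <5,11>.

The moves between consecutive positions are <-1,+2>, <+1,+2>, <-1,+2>, <-1,+2>, <+1,+2>, <-1,+2>; they repeat the 3-cycle [<-1,+2>, <+1,+2>, <-1,+2>].
step 7: apply <-1,+2> → <2,25>
step 8: apply <+1,+2> → <3,27>
step 9: apply <-1,+2> → <2,29>

<2,29>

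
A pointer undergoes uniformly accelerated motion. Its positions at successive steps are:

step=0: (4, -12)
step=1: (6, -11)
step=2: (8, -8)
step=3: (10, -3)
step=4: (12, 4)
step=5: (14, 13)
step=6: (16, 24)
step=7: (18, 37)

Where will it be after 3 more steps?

(24, 88)

Successive displacements: (+2, +1), (+2, +3), (+2, +5), (+2, +7), (+2, +9), (+2, +11), (+2, +13) — each changes by (+0, +2).
step 8: (18, 37) + (+2, +15) → (20, 52)
step 9: (20, 52) + (+2, +17) → (22, 69)
step 10: (22, 69) + (+2, +19) → (24, 88)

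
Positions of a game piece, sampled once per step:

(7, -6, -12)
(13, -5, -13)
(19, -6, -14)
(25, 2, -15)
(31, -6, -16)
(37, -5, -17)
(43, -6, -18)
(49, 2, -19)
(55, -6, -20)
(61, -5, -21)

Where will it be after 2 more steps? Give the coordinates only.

The first coordinate changes by +6 each step, so at step 11 it is 7 + 11·(6) = 73.
The second coordinate repeats the cycle [-6, -5, -6, 2] with period 4; step 11 mod 4 = 3, giving 2.
The third coordinate changes by -1 each step, so at step 11 it is -12 + 11·(-1) = -23.

(73, 2, -23)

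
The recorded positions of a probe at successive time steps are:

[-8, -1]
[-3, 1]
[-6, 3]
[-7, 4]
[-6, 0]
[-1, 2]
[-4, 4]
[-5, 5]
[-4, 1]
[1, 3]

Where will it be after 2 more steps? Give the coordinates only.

[-3, 6]

Differencing gives [+5, +2], [-3, +2], [-1, +1], [+1, -4], [+5, +2], [-3, +2], [-1, +1], [+1, -4], [+5, +2]. This is the pattern [+5, +2], [-3, +2], [-1, +1], [+1, -4] repeated.
step 10: apply [-3, +2] → [-2, 5]
step 11: apply [-1, +1] → [-3, 6]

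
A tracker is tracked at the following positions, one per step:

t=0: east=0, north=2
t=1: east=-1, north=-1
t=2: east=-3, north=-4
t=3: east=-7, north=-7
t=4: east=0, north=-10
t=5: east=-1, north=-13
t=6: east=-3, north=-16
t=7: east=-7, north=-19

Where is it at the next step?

east=0, north=-22

East: cycles through 0, -1, -3, -7 every 4 steps. Step 8 lands at position 0 of the cycle → 0.
North: linear, -3 per step → -22 at step 8.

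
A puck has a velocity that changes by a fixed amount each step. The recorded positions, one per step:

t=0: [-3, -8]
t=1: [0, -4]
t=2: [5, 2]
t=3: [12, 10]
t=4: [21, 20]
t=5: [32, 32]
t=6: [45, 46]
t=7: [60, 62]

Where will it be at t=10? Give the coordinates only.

[117, 122]

Successive displacements: [+3, +4], [+5, +6], [+7, +8], [+9, +10], [+11, +12], [+13, +14], [+15, +16] — each changes by [+2, +2].
step 8: [60, 62] + [+17, +18] → [77, 80]
step 9: [77, 80] + [+19, +20] → [96, 100]
step 10: [96, 100] + [+21, +22] → [117, 122]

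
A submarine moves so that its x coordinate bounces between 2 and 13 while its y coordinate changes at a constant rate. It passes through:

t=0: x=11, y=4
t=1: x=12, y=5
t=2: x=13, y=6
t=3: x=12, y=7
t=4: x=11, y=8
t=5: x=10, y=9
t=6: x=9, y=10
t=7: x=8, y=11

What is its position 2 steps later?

x=6, y=13

The x coordinate travels 1 per step and bounces off the walls at 2 and 13.
  step 8: 8 → 7
  step 9: 7 → 6
The y coordinate changes by +1 each step: at step 9 it is 13.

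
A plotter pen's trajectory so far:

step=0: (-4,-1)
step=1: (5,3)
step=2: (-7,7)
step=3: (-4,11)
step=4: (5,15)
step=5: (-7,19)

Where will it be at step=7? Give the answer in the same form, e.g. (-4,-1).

The first coordinate repeats the cycle [-4, 5, -7] with period 3; step 7 mod 3 = 1, giving 5.
The second coordinate changes by +4 each step, so at step 7 it is -1 + 7·(4) = 27.

(5,27)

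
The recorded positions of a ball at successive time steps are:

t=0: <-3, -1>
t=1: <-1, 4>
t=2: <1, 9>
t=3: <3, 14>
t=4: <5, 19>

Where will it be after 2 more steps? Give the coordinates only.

Constant displacement of <+2, +5> per step.
step 5: <5, 19> + <+2, +5> → <7, 24>
step 6: <7, 24> + <+2, +5> → <9, 29>

<9, 29>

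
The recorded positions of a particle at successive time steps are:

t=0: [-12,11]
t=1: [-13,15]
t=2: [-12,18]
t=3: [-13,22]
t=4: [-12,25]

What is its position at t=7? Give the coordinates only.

[-13,36]

The moves between consecutive positions are [-1,+4], [+1,+3], [-1,+4], [+1,+3]; they repeat the 2-cycle [[-1,+4], [+1,+3]].
step 5: apply [-1,+4] → [-13,29]
step 6: apply [+1,+3] → [-12,32]
step 7: apply [-1,+4] → [-13,36]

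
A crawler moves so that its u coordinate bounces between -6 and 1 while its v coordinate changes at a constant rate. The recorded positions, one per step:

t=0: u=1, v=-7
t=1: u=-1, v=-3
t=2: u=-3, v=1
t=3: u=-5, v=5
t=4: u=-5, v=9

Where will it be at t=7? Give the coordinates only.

u=1, v=21

The u coordinate reflects between -6 and 1, moving 2 per step.
  step 5: -5 → -3
  step 6: -3 → -1
  step 7: -1 → 1
The v coordinate changes by +4 each step: at step 7 it is 21.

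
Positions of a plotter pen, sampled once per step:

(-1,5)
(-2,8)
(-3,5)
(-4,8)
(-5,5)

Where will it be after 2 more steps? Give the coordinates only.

(-7,5)

First: linear, -1 per step → -7 at step 6.
Second: cycles through 5, 8 every 2 steps. Step 6 lands at position 0 of the cycle → 5.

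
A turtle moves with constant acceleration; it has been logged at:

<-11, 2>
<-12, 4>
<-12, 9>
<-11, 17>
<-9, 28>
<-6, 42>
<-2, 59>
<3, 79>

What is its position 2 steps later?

<16, 128>

Successive displacements: <-1, +2>, <+0, +5>, <+1, +8>, <+2, +11>, <+3, +14>, <+4, +17>, <+5, +20> — each changes by <+1, +3>.
step 8: <3, 79> + <+6, +23> → <9, 102>
step 9: <9, 102> + <+7, +26> → <16, 128>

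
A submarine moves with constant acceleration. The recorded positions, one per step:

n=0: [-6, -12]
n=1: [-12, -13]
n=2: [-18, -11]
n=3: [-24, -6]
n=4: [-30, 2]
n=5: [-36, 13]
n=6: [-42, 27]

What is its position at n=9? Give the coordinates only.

First differences are [-6, -1], [-6, +2], [-6, +5], [-6, +8], [-6, +11], [-6, +14]; their common second difference is [+0, +3] (constant acceleration).
step 7: [-42, 27] + [-6, +17] → [-48, 44]
step 8: [-48, 44] + [-6, +20] → [-54, 64]
step 9: [-54, 64] + [-6, +23] → [-60, 87]

[-60, 87]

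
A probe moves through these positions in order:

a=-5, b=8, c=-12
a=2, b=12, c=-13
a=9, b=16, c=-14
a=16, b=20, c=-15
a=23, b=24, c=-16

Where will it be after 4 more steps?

a=51, b=40, c=-20

Constant displacement of (+7, +4, -1) per step.
step 5: a=23, b=24, c=-16 + (+7, +4, -1) → a=30, b=28, c=-17
step 6: a=30, b=28, c=-17 + (+7, +4, -1) → a=37, b=32, c=-18
step 7: a=37, b=32, c=-18 + (+7, +4, -1) → a=44, b=36, c=-19
step 8: a=44, b=36, c=-19 + (+7, +4, -1) → a=51, b=40, c=-20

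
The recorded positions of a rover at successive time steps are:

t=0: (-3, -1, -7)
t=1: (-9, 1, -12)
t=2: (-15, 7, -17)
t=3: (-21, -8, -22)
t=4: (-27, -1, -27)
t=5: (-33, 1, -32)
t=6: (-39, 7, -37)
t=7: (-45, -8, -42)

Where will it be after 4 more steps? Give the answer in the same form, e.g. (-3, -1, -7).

First: linear, -6 per step → -69 at step 11.
Second: cycles through -1, 1, 7, -8 every 4 steps. Step 11 lands at position 3 of the cycle → -8.
Third: linear, -5 per step → -62 at step 11.

(-69, -8, -62)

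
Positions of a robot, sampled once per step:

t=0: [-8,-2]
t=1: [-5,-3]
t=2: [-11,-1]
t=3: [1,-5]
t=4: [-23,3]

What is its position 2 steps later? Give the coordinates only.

[-71,19]

Consecutive displacements [+3,-1], [-6,+2], [+12,-4], [-24,+8] scale by a factor of -2 each step.
step 5: [-23,3] + [+48,-16] → [25,-13]
step 6: [25,-13] + [-96,+32] → [-71,19]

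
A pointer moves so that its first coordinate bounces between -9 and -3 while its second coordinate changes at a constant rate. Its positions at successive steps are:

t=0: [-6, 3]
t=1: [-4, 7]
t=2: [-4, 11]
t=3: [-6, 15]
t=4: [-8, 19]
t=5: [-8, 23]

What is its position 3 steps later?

The first coordinate reflects between -9 and -3, moving 2 per step.
  step 6: -8 → -6
  step 7: -6 → -4
  step 8: -4 → -4
The second coordinate changes by +4 each step: at step 8 it is 35.

[-4, 35]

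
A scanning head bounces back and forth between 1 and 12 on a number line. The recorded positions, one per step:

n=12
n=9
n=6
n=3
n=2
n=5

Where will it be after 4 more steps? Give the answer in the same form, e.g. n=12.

n=7

The value reflects between 1 and 12, moving 3 per step.
  step 6: 5 → 8
  step 7: 8 → 11
  step 8: 11 → 10
  step 9: 10 → 7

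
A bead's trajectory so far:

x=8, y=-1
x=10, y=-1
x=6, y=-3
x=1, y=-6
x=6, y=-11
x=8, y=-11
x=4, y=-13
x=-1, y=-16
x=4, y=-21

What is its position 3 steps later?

x=-3, y=-26

The moves between consecutive positions are (+2, +0), (-4, -2), (-5, -3), (+5, -5), (+2, +0), (-4, -2), (-5, -3), (+5, -5); they repeat the 4-cycle [(+2, +0), (-4, -2), (-5, -3), (+5, -5)].
step 9: apply (+2, +0) → x=6, y=-21
step 10: apply (-4, -2) → x=2, y=-23
step 11: apply (-5, -3) → x=-3, y=-26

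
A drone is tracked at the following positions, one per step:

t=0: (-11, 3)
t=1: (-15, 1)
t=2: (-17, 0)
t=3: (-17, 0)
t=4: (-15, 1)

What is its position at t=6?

Taking differences between consecutive positions: (-4, -2), (-2, -1), (+0, +0), (+2, +1). These grow by (+2, +1) each step.
step 5: (-15, 1) + (+4, +2) → (-11, 3)
step 6: (-11, 3) + (+6, +3) → (-5, 6)

(-5, 6)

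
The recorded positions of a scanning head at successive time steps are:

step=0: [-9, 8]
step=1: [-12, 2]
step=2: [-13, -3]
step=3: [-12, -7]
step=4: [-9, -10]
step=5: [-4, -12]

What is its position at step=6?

First differences are [-3, -6], [-1, -5], [+1, -4], [+3, -3], [+5, -2]; their common second difference is [+2, +1] (constant acceleration).
step 6: [-4, -12] + [+7, -1] → [3, -13]

[3, -13]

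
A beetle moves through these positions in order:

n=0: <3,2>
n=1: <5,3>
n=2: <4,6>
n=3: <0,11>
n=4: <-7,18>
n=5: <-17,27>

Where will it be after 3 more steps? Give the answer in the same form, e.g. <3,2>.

Taking differences between consecutive positions: <+2,+1>, <-1,+3>, <-4,+5>, <-7,+7>, <-10,+9>. These grow by <-3,+2> each step.
step 6: <-17,27> + <-13,+11> → <-30,38>
step 7: <-30,38> + <-16,+13> → <-46,51>
step 8: <-46,51> + <-19,+15> → <-65,66>

<-65,66>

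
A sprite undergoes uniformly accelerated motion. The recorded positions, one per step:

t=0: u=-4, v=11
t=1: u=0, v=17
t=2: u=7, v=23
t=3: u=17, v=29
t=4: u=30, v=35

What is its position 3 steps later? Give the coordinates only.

u=87, v=53

Successive displacements: (+4, +6), (+7, +6), (+10, +6), (+13, +6) — each changes by (+3, +0).
step 5: u=30, v=35 + (+16, +6) → u=46, v=41
step 6: u=46, v=41 + (+19, +6) → u=65, v=47
step 7: u=65, v=47 + (+22, +6) → u=87, v=53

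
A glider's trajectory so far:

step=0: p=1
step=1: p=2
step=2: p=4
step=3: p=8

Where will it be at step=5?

p=32

Step-to-step displacements: +1, +2, +4; each is 2× the previous.
step 4: 8 + 8 → p=16
step 5: 16 + 16 → p=32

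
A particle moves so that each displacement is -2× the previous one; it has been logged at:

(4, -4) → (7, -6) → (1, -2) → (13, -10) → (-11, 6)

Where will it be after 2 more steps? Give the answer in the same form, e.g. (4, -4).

Consecutive displacements (+3, -2), (-6, +4), (+12, -8), (-24, +16) scale by a factor of -2 each step.
step 5: (-11, 6) + (+48, -32) → (37, -26)
step 6: (37, -26) + (-96, +64) → (-59, 38)

(-59, 38)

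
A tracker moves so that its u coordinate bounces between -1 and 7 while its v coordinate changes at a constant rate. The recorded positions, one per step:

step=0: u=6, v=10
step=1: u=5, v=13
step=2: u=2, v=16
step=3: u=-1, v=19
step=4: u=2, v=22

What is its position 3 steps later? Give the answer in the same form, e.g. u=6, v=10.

u=3, v=31

The u coordinate reflects between -1 and 7, moving 3 per step.
  step 5: 2 → 5
  step 6: 5 → 6
  step 7: 6 → 3
The v coordinate changes by +3 each step: at step 7 it is 31.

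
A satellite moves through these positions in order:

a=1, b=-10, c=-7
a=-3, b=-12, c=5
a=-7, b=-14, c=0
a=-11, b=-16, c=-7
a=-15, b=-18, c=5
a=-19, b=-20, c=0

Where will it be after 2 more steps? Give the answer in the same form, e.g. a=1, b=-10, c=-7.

A: linear, -4 per step → -27 at step 7.
B: linear, -2 per step → -24 at step 7.
C: cycles through -7, 5, 0 every 3 steps. Step 7 lands at position 1 of the cycle → 5.

a=-27, b=-24, c=5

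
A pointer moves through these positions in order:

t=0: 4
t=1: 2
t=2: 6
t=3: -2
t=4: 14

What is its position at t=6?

46

The jumps are -2, +4, -8, +16 — a geometric progression with ratio -2.
step 5: 14 − 32 → -18
step 6: -18 + 64 → 46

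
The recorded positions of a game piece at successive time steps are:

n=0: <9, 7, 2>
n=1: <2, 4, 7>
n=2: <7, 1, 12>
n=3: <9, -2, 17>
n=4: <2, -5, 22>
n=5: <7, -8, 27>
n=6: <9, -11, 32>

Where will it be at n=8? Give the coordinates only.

First: cycles through 9, 2, 7 every 3 steps. Step 8 lands at position 2 of the cycle → 7.
Second: linear, -3 per step → -17 at step 8.
Third: linear, +5 per step → 42 at step 8.

<7, -17, 42>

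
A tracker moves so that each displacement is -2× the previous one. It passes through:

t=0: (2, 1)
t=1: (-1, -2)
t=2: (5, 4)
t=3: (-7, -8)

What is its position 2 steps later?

Step-to-step displacements: (-3, -3), (+6, +6), (-12, -12); each is -2× the previous.
step 4: (-7, -8) + (+24, +24) → (17, 16)
step 5: (17, 16) + (-48, -48) → (-31, -32)

(-31, -32)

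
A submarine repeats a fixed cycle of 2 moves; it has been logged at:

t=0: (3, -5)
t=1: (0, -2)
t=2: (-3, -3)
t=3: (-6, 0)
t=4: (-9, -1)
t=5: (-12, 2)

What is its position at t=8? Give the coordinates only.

Step-to-step displacements: (-3, +3), (-3, -1), (-3, +3), (-3, -1), (-3, +3) — a repeating cycle of length 2.
step 6: apply (-3, -1) → (-15, 1)
step 7: apply (-3, +3) → (-18, 4)
step 8: apply (-3, -1) → (-21, 3)

(-21, 3)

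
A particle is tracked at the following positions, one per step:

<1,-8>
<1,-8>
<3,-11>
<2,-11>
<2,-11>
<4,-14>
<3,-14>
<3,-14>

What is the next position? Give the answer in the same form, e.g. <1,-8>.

<5,-17>

The moves between consecutive positions are <+0,+0>, <+2,-3>, <-1,+0>, <+0,+0>, <+2,-3>, <-1,+0>, <+0,+0>; they repeat the 3-cycle [<+0,+0>, <+2,-3>, <-1,+0>].
step 8: apply <+2,-3> → <5,-17>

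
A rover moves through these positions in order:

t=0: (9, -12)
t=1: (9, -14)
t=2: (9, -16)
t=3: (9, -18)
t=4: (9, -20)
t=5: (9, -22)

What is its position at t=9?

(9, -30)

Each step adds (+0, -2) to the position.
step 6: (9, -22) + (+0, -2) → (9, -24)
step 7: (9, -24) + (+0, -2) → (9, -26)
step 8: (9, -26) + (+0, -2) → (9, -28)
step 9: (9, -28) + (+0, -2) → (9, -30)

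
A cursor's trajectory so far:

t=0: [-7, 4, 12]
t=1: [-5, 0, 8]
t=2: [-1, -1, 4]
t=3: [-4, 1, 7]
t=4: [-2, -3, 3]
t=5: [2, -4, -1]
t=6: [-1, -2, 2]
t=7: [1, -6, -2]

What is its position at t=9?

[2, -5, -3]

Differencing gives [+2, -4, -4], [+4, -1, -4], [-3, +2, +3], [+2, -4, -4], [+4, -1, -4], [-3, +2, +3], [+2, -4, -4]. This is the pattern [+2, -4, -4], [+4, -1, -4], [-3, +2, +3] repeated.
step 8: apply [+4, -1, -4] → [5, -7, -6]
step 9: apply [-3, +2, +3] → [2, -5, -3]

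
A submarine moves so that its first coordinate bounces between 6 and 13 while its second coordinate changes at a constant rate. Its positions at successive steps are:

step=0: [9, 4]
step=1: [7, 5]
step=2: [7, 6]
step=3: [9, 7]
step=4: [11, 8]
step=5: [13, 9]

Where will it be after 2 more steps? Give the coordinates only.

The first coordinate reflects between 6 and 13, moving 2 per step.
  step 6: 13 → 11
  step 7: 11 → 9
The second coordinate changes by +1 each step: at step 7 it is 11.

[9, 11]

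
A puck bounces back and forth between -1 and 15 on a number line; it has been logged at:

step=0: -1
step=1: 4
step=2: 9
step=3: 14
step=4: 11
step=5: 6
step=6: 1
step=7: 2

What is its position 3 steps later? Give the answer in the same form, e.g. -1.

The value travels 5 per step and bounces off the walls at -1 and 15.
  step 8: 2 → 7
  step 9: 7 → 12
  step 10: 12 → 13

13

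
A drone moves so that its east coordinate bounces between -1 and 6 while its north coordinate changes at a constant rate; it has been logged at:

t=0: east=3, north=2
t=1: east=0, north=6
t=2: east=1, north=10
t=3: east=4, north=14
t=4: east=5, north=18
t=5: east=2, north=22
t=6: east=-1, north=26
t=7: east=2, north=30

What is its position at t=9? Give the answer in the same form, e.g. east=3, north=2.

east=4, north=38

The east coordinate travels 3 per step and bounces off the walls at -1 and 6.
  step 8: 2 → 5
  step 9: 5 → 4
The north coordinate changes by +4 each step: at step 9 it is 38.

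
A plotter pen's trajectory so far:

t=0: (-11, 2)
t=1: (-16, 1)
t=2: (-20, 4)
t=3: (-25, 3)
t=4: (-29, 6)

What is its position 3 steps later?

(-43, 7)

Step-to-step displacements: (-5, -1), (-4, +3), (-5, -1), (-4, +3) — a repeating cycle of length 2.
step 5: apply (-5, -1) → (-34, 5)
step 6: apply (-4, +3) → (-38, 8)
step 7: apply (-5, -1) → (-43, 7)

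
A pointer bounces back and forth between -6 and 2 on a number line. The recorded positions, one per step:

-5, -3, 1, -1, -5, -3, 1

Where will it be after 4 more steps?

1

The value reflects between -6 and 2, moving 4 per step.
  step 7: 1 → -1
  step 8: -1 → -5
  step 9: -5 → -3
  step 10: -3 → 1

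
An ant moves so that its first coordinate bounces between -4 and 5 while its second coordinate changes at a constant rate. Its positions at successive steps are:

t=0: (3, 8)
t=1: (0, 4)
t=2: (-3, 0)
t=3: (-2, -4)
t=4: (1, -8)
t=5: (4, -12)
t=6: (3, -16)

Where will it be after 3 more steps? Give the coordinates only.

(-2, -28)

The first coordinate reflects between -4 and 5, moving 3 per step.
  step 7: 3 → 0
  step 8: 0 → -3
  step 9: -3 → -2
The second coordinate changes by -4 each step: at step 9 it is -28.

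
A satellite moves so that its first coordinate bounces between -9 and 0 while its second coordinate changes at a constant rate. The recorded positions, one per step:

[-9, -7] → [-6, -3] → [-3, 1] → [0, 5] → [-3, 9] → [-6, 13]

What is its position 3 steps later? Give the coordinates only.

The first coordinate reflects between -9 and 0, moving 3 per step.
  step 6: -6 → -9
  step 7: -9 → -6
  step 8: -6 → -3
The second coordinate changes by +4 each step: at step 8 it is 25.

[-3, 25]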